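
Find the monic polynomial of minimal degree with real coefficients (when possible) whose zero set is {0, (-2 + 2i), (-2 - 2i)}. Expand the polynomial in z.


The polynomial is p(z) = ∏_{α ∈ S} (z − α), where S = {0, (-2 + 2i), (-2 - 2i)}.
Expanding the product yields: p(z) = z^3 + 4·z^2 + 8·z.
Note conjugate pairs combine to real quadratics: (z − (-2+2i))(z − (-2−2i)) = z² + 4z + 8.
The resulting polynomial has degree 3 and real coefficients as required.

p(z) = z^3 + 4·z^2 + 8·z.


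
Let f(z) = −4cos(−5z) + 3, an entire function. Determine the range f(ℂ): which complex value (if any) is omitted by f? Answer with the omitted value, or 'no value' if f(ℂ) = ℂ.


Little Picard bounds the complement of f(ℂ) to at most one point.
cos is entire and surjective onto ℂ: for every w ∈ ℂ, cos(ζ) = w has a solution ζ ∈ ℂ (e.g., via the complex inverse arccos). With ζ = −5z this gives z = ζ/(-5). Then -4·cos(−5z) takes every value in -4·ℂ = ℂ, and adding 3 is a bijection of ℂ. So f is surjective and omits no value. (Note: only on the real line is cos bounded by [−1, 1].)

Omitted value: no value.


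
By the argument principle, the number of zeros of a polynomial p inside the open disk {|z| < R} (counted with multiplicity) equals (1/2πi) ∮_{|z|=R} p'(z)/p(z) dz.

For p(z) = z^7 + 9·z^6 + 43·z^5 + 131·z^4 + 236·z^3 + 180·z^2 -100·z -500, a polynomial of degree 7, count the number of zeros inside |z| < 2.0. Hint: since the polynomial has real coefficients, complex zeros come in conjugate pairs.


The zeros of p are: (-3 + 1i), (-3 - 1i), 1, (-1 + 3i), (-1 - 3i), (-1 + 2i), (-1 - 2i).
Their magnitudes are: 3.162, 3.162, 1, 3.162, 3.162, 2.236, 2.236.
Zeros with |z| < R = 2.0: 1.
Count = 1.
By the argument principle, (1/2πi) ∮_{|z|=R} p'(z)/p(z) dz equals exactly this count.

Number of zeros inside |z| < 2.0: 1.


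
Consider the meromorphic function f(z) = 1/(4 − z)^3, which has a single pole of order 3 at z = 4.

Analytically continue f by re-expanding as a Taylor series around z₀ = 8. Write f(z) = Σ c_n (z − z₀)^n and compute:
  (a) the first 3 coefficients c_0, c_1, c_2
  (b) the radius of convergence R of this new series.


Let w = z − z₀, so z = z₀ + w.
Then 4 − z = 4 − (z₀ + w) = (4 − z₀) − w = -4 − w.
f(z) = 1/(-4 − w)^3 = (1/(-4)^3) · (1 − w/(-4))^{−3}.
By the binomial series (1−u)^{−3} = Σ_{n≥0} C(n+2, 2) u^n for |u|<1, with u = w/(-4):
  c_n = C(n+2, 2) / (-4)^(n+3).
  c_0 = 1/(-4)^3 = -1/64.
  c_1 = 3/(-4)^4 = 3/256.
  c_2 = 6/(-4)^5 = -3/512.
The series is valid for |w/d| < 1, i.e. |z − z₀| < |d|.
Radius of convergence: R = |4 − z₀| = |-4| = 4 (distance from z₀ to the singularity z = 4).

c_0 = -1/64, c_1 = 3/256, c_2 = -3/512; R = 4.


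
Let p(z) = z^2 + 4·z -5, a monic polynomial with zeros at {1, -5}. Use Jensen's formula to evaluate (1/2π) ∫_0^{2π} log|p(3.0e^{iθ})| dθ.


Zeros: -5, 1; r = 3.0.
Inside |z| < r: 1. Outside (|z| ≥ r): -5.
p(0) = -5, so log|p(0)| = log(5) = 1.6094.
Apply Jensen: I(r) = log|p(0)| + Σ_k log(r/|z_k|), summed over zeros inside |z| < r.
  log(r/|z_k|) for z_k = 1: log(3.0/1) = 1.0986
  Outside zeros (-5) contribute nothing to the Jensen sum.
Sum over inside zeros: 1.0986.
I(r) = log|p(0)| + (inside sum) = 1.6094 + 1.0986 = 2.7081.
Note: since some zeros are outside |z| ≤ r, the simplified n·log(r) form does NOT apply — only the inside zeros contribute.

I(r) ≈ 2.7081.


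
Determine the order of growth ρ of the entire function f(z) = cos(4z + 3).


cos(w) is a linear combination of e^{iw} and e^{−iw} (or e^w, e^{−w} in the hyperbolic case), so |cos(w)| ≤ e^{|w|}. With w = 4z + 3, |w| ≤ 4|z| + 3 = 4r + 3 on |z| = r, giving M(r) ≤ e^{4r + 3}, so ρ ≤ 1. On a suitable ray (z = it for sin/cos; z = t for sinh/cosh, t real → ∞), |cos(4z + 3)| grows like e^{4|t|}/2, so ρ ≥ 1. Hence ρ = 1.
Therefore ρ = 1.

Order ρ = 1.


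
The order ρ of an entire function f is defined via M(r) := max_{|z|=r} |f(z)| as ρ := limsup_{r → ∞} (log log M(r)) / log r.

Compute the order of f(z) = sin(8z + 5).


sin(w) is a linear combination of e^{iw} and e^{−iw} (or e^w, e^{−w} in the hyperbolic case), so |sin(w)| ≤ e^{|w|}. With w = 8z + 5, |w| ≤ 8|z| + 5 = 8r + 5 on |z| = r, giving M(r) ≤ e^{8r + 5}, so ρ ≤ 1. On a suitable ray (z = it for sin/cos; z = t for sinh/cosh, t real → ∞), |sin(8z + 5)| grows like e^{8|t|}/2, so ρ ≥ 1. Hence ρ = 1.
Therefore ρ = 1.

Order ρ = 1.


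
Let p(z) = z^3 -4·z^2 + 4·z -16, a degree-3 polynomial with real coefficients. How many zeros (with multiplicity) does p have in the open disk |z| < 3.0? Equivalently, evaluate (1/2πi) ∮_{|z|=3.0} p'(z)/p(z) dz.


The zeros of p are: 4, (0 + 2i), (0 - 2i).
Their magnitudes are: 4, 2, 2.
Zeros with |z| < R = 3.0: (0 + 2i), (0 - 2i).
Count = 2.
By the argument principle, (1/2πi) ∮_{|z|=R} p'(z)/p(z) dz equals exactly this count.

Number of zeros inside |z| < 3.0: 2.


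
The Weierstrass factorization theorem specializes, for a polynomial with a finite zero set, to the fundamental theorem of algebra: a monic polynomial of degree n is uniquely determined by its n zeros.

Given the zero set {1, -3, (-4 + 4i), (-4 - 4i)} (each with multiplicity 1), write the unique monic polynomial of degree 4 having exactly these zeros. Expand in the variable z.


The polynomial is p(z) = ∏_{α ∈ S} (z − α), where S = {1, -3, (-4 + 4i), (-4 - 4i)}.
Expanding the product yields: p(z) = z^4 + 10·z^3 + 45·z^2 + 40·z -96.
Note conjugate pairs combine to real quadratics: (z − (-4+4i))(z − (-4−4i)) = z² + 8z + 32.
The resulting polynomial has degree 4 and real coefficients as required.

p(z) = z^4 + 10·z^3 + 45·z^2 + 40·z -96.


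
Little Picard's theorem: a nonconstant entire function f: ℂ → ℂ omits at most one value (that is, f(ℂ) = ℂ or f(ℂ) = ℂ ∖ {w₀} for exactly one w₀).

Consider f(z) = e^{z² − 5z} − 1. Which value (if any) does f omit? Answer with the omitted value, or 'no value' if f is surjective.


Little Picard bounds the complement of f(ℂ) to at most one point.
The exponent g(z) = z² − 5z is a nonconstant polynomial, hence surjective onto ℂ. So e^{g(z)} takes every value in {e^w : w ∈ ℂ} = ℂ ∖ {0}. Adding -1 shifts the range to ℂ ∖ {-1}. f omits exactly -1.

Omitted value: -1.


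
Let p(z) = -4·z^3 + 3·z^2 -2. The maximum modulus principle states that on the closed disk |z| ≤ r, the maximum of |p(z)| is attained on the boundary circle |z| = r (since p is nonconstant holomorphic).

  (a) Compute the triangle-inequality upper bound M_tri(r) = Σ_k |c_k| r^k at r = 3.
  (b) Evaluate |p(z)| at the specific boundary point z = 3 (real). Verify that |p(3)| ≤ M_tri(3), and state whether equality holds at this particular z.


Coefficients: c_0 = -2, c_1 = 0, c_2 = 3, c_3 = -4. Radius r = 3.
Part (a). Triangle bound: M_tri(r) = Σ_k |c_k| r^k
  = |-2|·3^0 + |0|·3^1 + |3|·3^2 + |-4|·3^3
  = 2 + 0 + 27 + 108 = 137.
This bounds M(r) := max_{|z|=r} |p(z)| from above; equality holds iff all terms c_k z^k can be made to align in phase at a single z on |z|=r.
Part (b). At z = 3 (real, on the circle |z| = r):
  p(3) = (-2)·3^0 + (0)·3^1 + (3)·3^2 + (-4)·3^3 = -83.
  |p(3)| = 83.
Check: |p(3)| = 83 ≤ 137 = M_tri(3). ✓ Equality does not hold at z = 3 (the coefficients have mixed signs, so the terms do not all align in phase there).

M_tri(3) = 137; |p(3)| = 83; equality at z=3: no.


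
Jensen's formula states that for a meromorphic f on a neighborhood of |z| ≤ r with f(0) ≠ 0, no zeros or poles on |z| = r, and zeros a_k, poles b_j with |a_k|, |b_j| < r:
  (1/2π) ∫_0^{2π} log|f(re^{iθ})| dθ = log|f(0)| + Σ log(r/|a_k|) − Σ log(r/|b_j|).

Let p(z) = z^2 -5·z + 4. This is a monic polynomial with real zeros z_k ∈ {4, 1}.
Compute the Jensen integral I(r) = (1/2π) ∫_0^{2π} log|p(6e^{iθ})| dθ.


Zeros: 1, 4; r = 6.
Inside |z| < r: 1, 4. Outside (|z| ≥ r): ∅.
p(0) = 4, so log|p(0)| = log(4) = 1.3863.
Apply Jensen: I(r) = log|p(0)| + Σ_k log(r/|z_k|), summed over zeros inside |z| < r.
  log(r/|z_k|) for z_k = 4: log(6/4) = 0.4055
  log(r/|z_k|) for z_k = 1: log(6/1) = 1.7918
Sum over inside zeros: 2.1972.
I(r) = log|p(0)| + (inside sum) = 1.3863 + 2.1972 = 3.5835.
Closed form (all zeros inside, monic): I(r) = n·log(r) = 2·log(6) = 3.5835. ✓

I(r) ≈ 3.5835.


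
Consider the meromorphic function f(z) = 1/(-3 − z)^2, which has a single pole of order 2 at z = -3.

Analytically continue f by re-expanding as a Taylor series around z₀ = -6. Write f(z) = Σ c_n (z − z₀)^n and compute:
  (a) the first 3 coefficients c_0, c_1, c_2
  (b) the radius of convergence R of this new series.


Let w = z − z₀, so z = z₀ + w.
Then -3 − z = -3 − (z₀ + w) = (-3 − z₀) − w = 3 − w.
f(z) = 1/(3 − w)^2 = (1/(3)^2) · (1 − w/(3))^{−2}.
By the binomial series (1−u)^{−2} = Σ_{n≥0} C(n+1, 1) u^n for |u|<1, with u = w/(3):
  c_n = C(n+1, 1) / (3)^(n+2).
  c_0 = 1/(3)^2 = 1/9.
  c_1 = 2/(3)^3 = 2/27.
  c_2 = 3/(3)^4 = 1/27.
The series is valid for |w/d| < 1, i.e. |z − z₀| < |d|.
Radius of convergence: R = |-3 − z₀| = |3| = 3 (distance from z₀ to the singularity z = -3).

c_0 = 1/9, c_1 = 2/27, c_2 = 1/27; R = 3.


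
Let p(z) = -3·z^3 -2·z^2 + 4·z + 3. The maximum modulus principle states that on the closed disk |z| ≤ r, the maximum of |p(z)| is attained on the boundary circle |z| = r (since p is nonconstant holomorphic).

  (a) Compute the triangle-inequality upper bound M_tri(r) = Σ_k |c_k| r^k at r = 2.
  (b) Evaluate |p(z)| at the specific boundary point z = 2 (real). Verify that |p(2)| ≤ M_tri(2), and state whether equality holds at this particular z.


Coefficients: c_0 = 3, c_1 = 4, c_2 = -2, c_3 = -3. Radius r = 2.
Part (a). Triangle bound: M_tri(r) = Σ_k |c_k| r^k
  = |3|·2^0 + |4|·2^1 + |-2|·2^2 + |-3|·2^3
  = 3 + 8 + 8 + 24 = 43.
This bounds M(r) := max_{|z|=r} |p(z)| from above; equality holds iff all terms c_k z^k can be made to align in phase at a single z on |z|=r.
Part (b). At z = 2 (real, on the circle |z| = r):
  p(2) = (3)·2^0 + (4)·2^1 + (-2)·2^2 + (-3)·2^3 = -21.
  |p(2)| = 21.
Check: |p(2)| = 21 ≤ 43 = M_tri(2). ✓ Equality does not hold at z = 2 (the coefficients have mixed signs, so the terms do not all align in phase there).

M_tri(2) = 43; |p(2)| = 21; equality at z=2: no.


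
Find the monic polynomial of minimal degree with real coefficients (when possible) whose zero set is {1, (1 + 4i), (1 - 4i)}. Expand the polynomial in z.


The polynomial is p(z) = ∏_{α ∈ S} (z − α), where S = {1, (1 + 4i), (1 - 4i)}.
Expanding the product yields: p(z) = z^3 -3·z^2 + 19·z -17.
Note conjugate pairs combine to real quadratics: (z − (1+4i))(z − (1−4i)) = z² − 2z + 17.
The resulting polynomial has degree 3 and real coefficients as required.

p(z) = z^3 -3·z^2 + 19·z -17.


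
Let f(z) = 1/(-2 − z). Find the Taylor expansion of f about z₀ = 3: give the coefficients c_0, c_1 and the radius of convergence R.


Let w = z − z₀, so z = z₀ + w.
Then -2 − z = -2 − (z₀ + w) = (-2 − z₀) − w = -5 − w.
f(z) = 1/(-5 − w) = (1/(-5)) · 1/(1 − w/(-5)) = Σ_{n≥0} w^n / (-5)^(n+1).
So c_n = 1/(-5)^(n+1):
  c_0 = 1/(-5)^1 = -1/5.
  c_1 = 1/(-5)^2 = 1/25.
The series is valid for |w/d| < 1, i.e. |z − z₀| < |d|.
Radius of convergence: R = |-2 − z₀| = |-5| = 5 (distance from z₀ to the singularity z = -2).

c_0 = -1/5, c_1 = 1/25; R = 5.


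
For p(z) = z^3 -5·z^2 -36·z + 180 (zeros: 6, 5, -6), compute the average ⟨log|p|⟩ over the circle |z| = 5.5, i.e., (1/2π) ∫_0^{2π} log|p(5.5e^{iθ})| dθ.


Zeros: -6, 5, 6; r = 5.5.
Inside |z| < r: 5. Outside (|z| ≥ r): -6, 6.
p(0) = 180, so log|p(0)| = log(180) = 5.1930.
Apply Jensen: I(r) = log|p(0)| + Σ_k log(r/|z_k|), summed over zeros inside |z| < r.
  log(r/|z_k|) for z_k = 5: log(5.5/5) = 0.0953
  Outside zeros (-6, 6) contribute nothing to the Jensen sum.
Sum over inside zeros: 0.0953.
I(r) = log|p(0)| + (inside sum) = 5.1930 + 0.0953 = 5.2883.
Note: since some zeros are outside |z| ≤ r, the simplified n·log(r) form does NOT apply — only the inside zeros contribute.

I(r) ≈ 5.2883.


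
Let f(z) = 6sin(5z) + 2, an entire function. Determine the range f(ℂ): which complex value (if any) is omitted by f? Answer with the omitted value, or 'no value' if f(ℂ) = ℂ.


Little Picard bounds the complement of f(ℂ) to at most one point.
sin is entire and surjective onto ℂ: for every w ∈ ℂ, sin(ζ) = w has a solution ζ ∈ ℂ (e.g., via the complex inverse arcsin). With ζ = 5z this gives z = ζ/(5). Then 6·sin(5z) takes every value in 6·ℂ = ℂ, and adding 2 is a bijection of ℂ. So f is surjective and omits no value. (Note: only on the real line is sin bounded by [−1, 1].)

Omitted value: no value.


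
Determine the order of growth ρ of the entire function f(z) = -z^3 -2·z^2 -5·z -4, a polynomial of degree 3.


|f(z)| ≤ Σ|c_k|·r^k = O(r^3) as r → ∞. Polynomial growth is O(e^{r^ε}) for every ε > 0 (since r^3/e^{r^ε} → 0), so ρ ≤ ε for all ε > 0, i.e. ρ = 0. Every nonconstant polynomial has order 0.
Therefore ρ = 0.

Order ρ = 0.


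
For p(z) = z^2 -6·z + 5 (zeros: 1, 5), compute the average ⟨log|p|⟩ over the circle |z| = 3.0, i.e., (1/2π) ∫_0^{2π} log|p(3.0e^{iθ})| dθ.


Zeros: 1, 5; r = 3.0.
Inside |z| < r: 1. Outside (|z| ≥ r): 5.
p(0) = 5, so log|p(0)| = log(5) = 1.6094.
Apply Jensen: I(r) = log|p(0)| + Σ_k log(r/|z_k|), summed over zeros inside |z| < r.
  log(r/|z_k|) for z_k = 1: log(3.0/1) = 1.0986
  Outside zeros (5) contribute nothing to the Jensen sum.
Sum over inside zeros: 1.0986.
I(r) = log|p(0)| + (inside sum) = 1.6094 + 1.0986 = 2.7081.
Note: since some zeros are outside |z| ≤ r, the simplified n·log(r) form does NOT apply — only the inside zeros contribute.

I(r) ≈ 2.7081.


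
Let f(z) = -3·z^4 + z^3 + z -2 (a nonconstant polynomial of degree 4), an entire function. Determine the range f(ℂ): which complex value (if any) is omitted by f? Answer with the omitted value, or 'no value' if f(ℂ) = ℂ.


Little Picard bounds the complement of f(ℂ) to at most one point.
For every w ∈ ℂ, the equation p(z) − w = 0 is a nonconstant polynomial in z and hence has at least one root by the fundamental theorem of algebra. So p is surjective onto ℂ, omitting no value.

Omitted value: no value.


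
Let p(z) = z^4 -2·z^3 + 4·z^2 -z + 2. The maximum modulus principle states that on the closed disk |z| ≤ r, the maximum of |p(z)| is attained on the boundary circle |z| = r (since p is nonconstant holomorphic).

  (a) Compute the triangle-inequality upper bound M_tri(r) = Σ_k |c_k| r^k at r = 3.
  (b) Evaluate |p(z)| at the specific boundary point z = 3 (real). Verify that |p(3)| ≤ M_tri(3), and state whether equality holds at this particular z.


Coefficients: c_0 = 2, c_1 = -1, c_2 = 4, c_3 = -2, c_4 = 1. Radius r = 3.
Part (a). Triangle bound: M_tri(r) = Σ_k |c_k| r^k
  = |2|·3^0 + |-1|·3^1 + |4|·3^2 + |-2|·3^3 + |1|·3^4
  = 2 + 3 + 36 + 54 + 81 = 176.
This bounds M(r) := max_{|z|=r} |p(z)| from above; equality holds iff all terms c_k z^k can be made to align in phase at a single z on |z|=r.
Part (b). At z = 3 (real, on the circle |z| = r):
  p(3) = (2)·3^0 + (-1)·3^1 + (4)·3^2 + (-2)·3^3 + (1)·3^4 = 62.
  |p(3)| = 62.
Check: |p(3)| = 62 ≤ 176 = M_tri(3). ✓ Equality does not hold at z = 3 (the coefficients have mixed signs, so the terms do not all align in phase there).

M_tri(3) = 176; |p(3)| = 62; equality at z=3: no.


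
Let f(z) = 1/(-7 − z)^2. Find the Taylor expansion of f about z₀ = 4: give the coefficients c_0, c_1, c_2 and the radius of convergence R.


Let w = z − z₀, so z = z₀ + w.
Then -7 − z = -7 − (z₀ + w) = (-7 − z₀) − w = -11 − w.
f(z) = 1/(-11 − w)^2 = (1/(-11)^2) · (1 − w/(-11))^{−2}.
By the binomial series (1−u)^{−2} = Σ_{n≥0} C(n+1, 1) u^n for |u|<1, with u = w/(-11):
  c_n = C(n+1, 1) / (-11)^(n+2).
  c_0 = 1/(-11)^2 = 1/121.
  c_1 = 2/(-11)^3 = -2/1331.
  c_2 = 3/(-11)^4 = 3/14641.
The series is valid for |w/d| < 1, i.e. |z − z₀| < |d|.
Radius of convergence: R = |-7 − z₀| = |-11| = 11 (distance from z₀ to the singularity z = -7).

c_0 = 1/121, c_1 = -2/1331, c_2 = 3/14641; R = 11.


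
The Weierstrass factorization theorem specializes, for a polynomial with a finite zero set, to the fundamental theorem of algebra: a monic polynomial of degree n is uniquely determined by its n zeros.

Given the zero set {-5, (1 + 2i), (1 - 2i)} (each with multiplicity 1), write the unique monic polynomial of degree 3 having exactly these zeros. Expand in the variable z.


The polynomial is p(z) = ∏_{α ∈ S} (z − α), where S = {-5, (1 + 2i), (1 - 2i)}.
Expanding the product yields: p(z) = z^3 + 3·z^2 -5·z + 25.
Note conjugate pairs combine to real quadratics: (z − (1+2i))(z − (1−2i)) = z² − 2z + 5.
The resulting polynomial has degree 3 and real coefficients as required.

p(z) = z^3 + 3·z^2 -5·z + 25.


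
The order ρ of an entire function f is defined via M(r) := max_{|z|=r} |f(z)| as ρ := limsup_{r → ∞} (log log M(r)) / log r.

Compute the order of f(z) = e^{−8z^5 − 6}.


|e^{−8z^5 − 6}| = e^{Re(-8·z^5) + -6} ≤ e^{8|z|^5 + -6} = e^{8r^5 + -6} on |z| = r, so ρ ≤ 5. Choosing z on |z|=r so that -8·z^5 is real positive (always possible by picking arg z appropriately) gives |f(z)| = e^{8r^5 + -6}, matching the bound. The additive constant -6 does not affect log log M(r) ~ 5·log r. Hence ρ = 5.
Therefore ρ = 5.

Order ρ = 5.


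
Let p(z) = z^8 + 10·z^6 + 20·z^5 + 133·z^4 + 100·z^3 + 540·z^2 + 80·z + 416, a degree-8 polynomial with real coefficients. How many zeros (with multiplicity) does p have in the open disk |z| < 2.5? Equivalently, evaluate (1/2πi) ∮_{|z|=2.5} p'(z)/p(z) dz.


The zeros of p are: (-2 + 2i), (-2 - 2i), (2 + 3i), (2 - 3i), (0 + 1i), (0 - 1i), (0 + 2i), (0 - 2i).
Their magnitudes are: 2.828, 2.828, 3.606, 3.606, 1, 1, 2, 2.
Zeros with |z| < R = 2.5: (0 + 1i), (0 - 1i), (0 + 2i), (0 - 2i).
Count = 4.
By the argument principle, (1/2πi) ∮_{|z|=R} p'(z)/p(z) dz equals exactly this count.

Number of zeros inside |z| < 2.5: 4.


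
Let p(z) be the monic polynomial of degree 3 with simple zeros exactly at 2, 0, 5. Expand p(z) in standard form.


The polynomial is p(z) = ∏_{α ∈ S} (z − α), where S = {2, 0, 5}.
Expanding the product yields: p(z) = z^3 -7·z^2 + 10·z.
The resulting polynomial has degree 3 and real coefficients as required.

p(z) = z^3 -7·z^2 + 10·z.


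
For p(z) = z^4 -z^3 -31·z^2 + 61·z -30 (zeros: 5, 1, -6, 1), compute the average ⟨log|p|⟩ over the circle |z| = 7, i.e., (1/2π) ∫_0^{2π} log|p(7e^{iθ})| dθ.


Zeros: -6, 1, 1, 5; r = 7.
Inside |z| < r: -6, 1, 1, 5. Outside (|z| ≥ r): ∅.
p(0) = -30, so log|p(0)| = log(30) = 3.4012.
Apply Jensen: I(r) = log|p(0)| + Σ_k log(r/|z_k|), summed over zeros inside |z| < r.
  log(r/|z_k|) for z_k = 5: log(7/5) = 0.3365
  log(r/|z_k|) for z_k = 1: log(7/1) = 1.9459
  log(r/|z_k|) for z_k = -6: log(7/6) = 0.1542
  log(r/|z_k|) for z_k = 1: log(7/1) = 1.9459
Sum over inside zeros: 4.3824.
I(r) = log|p(0)| + (inside sum) = 3.4012 + 4.3824 = 7.7836.
Closed form (all zeros inside, monic): I(r) = n·log(r) = 4·log(7) = 7.7836. ✓

I(r) ≈ 7.7836.


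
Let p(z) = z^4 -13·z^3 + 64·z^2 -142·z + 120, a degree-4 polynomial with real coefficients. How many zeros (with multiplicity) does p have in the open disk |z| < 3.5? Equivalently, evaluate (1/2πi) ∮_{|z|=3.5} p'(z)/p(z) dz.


The zeros of p are: (3 + 1i), (3 - 1i), 3, 4.
Their magnitudes are: 3.162, 3.162, 3, 4.
Zeros with |z| < R = 3.5: (3 + 1i), (3 - 1i), 3.
Count = 3.
By the argument principle, (1/2πi) ∮_{|z|=R} p'(z)/p(z) dz equals exactly this count.

Number of zeros inside |z| < 3.5: 3.


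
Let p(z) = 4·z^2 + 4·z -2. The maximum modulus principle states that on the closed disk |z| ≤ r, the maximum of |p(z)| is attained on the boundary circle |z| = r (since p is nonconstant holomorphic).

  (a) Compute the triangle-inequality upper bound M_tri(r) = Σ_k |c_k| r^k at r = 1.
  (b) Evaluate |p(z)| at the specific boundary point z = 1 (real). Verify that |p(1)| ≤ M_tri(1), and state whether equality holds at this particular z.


Coefficients: c_0 = -2, c_1 = 4, c_2 = 4. Radius r = 1.
Part (a). Triangle bound: M_tri(r) = Σ_k |c_k| r^k
  = |-2|·1^0 + |4|·1^1 + |4|·1^2
  = 2 + 4 + 4 = 10.
This bounds M(r) := max_{|z|=r} |p(z)| from above; equality holds iff all terms c_k z^k can be made to align in phase at a single z on |z|=r.
Part (b). At z = 1 (real, on the circle |z| = r):
  p(1) = (-2)·1^0 + (4)·1^1 + (4)·1^2 = 6.
  |p(1)| = 6.
Check: |p(1)| = 6 ≤ 10 = M_tri(1). ✓ Equality does not hold at z = 1 (the coefficients have mixed signs, so the terms do not all align in phase there).

M_tri(1) = 10; |p(1)| = 6; equality at z=1: no.


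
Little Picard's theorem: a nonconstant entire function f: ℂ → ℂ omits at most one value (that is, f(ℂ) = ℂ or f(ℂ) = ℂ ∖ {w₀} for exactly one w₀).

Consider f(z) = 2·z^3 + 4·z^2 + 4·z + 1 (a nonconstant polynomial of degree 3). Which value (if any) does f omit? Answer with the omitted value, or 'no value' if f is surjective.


Little Picard bounds the complement of f(ℂ) to at most one point.
For every w ∈ ℂ, the equation p(z) − w = 0 is a nonconstant polynomial in z and hence has at least one root by the fundamental theorem of algebra. So p is surjective onto ℂ, omitting no value.

Omitted value: no value.


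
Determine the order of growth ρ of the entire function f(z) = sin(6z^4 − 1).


Write sin(w) = (e^{iw} ± e^{−iw})/(2 or 2i), so |sin(w)| ≤ e^{|w|}. With w = 6z^4 − 1, |w| ≤ 6r^4 + 1 on |z|=r, giving M(r) ≤ e^{6r^4 + 1} and ρ ≤ 4. For the lower bound, choose z on |z|=r with 6z^4 purely imaginary of modulus 6r^4; then |sin(6z^4 − 1)| grows like e^{6r^4}/2, so ρ ≥ 4. Hence ρ = 4.
Therefore ρ = 4.

Order ρ = 4.


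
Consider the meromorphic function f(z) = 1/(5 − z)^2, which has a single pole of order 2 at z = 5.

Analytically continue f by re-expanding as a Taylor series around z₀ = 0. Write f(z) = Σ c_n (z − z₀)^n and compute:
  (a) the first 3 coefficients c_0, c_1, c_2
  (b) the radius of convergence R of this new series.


Let w = z − z₀, so z = z₀ + w.
Then 5 − z = 5 − (z₀ + w) = (5 − z₀) − w = 5 − w.
f(z) = 1/(5 − w)^2 = (1/(5)^2) · (1 − w/(5))^{−2}.
By the binomial series (1−u)^{−2} = Σ_{n≥0} C(n+1, 1) u^n for |u|<1, with u = w/(5):
  c_n = C(n+1, 1) / (5)^(n+2).
  c_0 = 1/(5)^2 = 1/25.
  c_1 = 2/(5)^3 = 2/125.
  c_2 = 3/(5)^4 = 3/625.
The series is valid for |w/d| < 1, i.e. |z − z₀| < |d|.
Radius of convergence: R = |5 − z₀| = |5| = 5 (distance from z₀ to the singularity z = 5).

c_0 = 1/25, c_1 = 2/125, c_2 = 3/625; R = 5.


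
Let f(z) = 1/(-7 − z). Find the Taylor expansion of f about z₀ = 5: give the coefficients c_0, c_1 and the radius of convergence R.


Let w = z − z₀, so z = z₀ + w.
Then -7 − z = -7 − (z₀ + w) = (-7 − z₀) − w = -12 − w.
f(z) = 1/(-12 − w) = (1/(-12)) · 1/(1 − w/(-12)) = Σ_{n≥0} w^n / (-12)^(n+1).
So c_n = 1/(-12)^(n+1):
  c_0 = 1/(-12)^1 = -1/12.
  c_1 = 1/(-12)^2 = 1/144.
The series is valid for |w/d| < 1, i.e. |z − z₀| < |d|.
Radius of convergence: R = |-7 − z₀| = |-12| = 12 (distance from z₀ to the singularity z = -7).

c_0 = -1/12, c_1 = 1/144; R = 12.


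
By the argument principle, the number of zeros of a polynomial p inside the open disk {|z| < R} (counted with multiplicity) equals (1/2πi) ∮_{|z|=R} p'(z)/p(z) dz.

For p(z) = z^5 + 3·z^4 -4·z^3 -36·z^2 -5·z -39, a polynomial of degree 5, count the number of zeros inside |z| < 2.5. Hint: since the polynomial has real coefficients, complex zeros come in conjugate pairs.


The zeros of p are: (-3 + 2i), (-3 - 2i), 3, (0 + 1i), (0 - 1i).
Their magnitudes are: 3.606, 3.606, 3, 1, 1.
Zeros with |z| < R = 2.5: (0 + 1i), (0 - 1i).
Count = 2.
By the argument principle, (1/2πi) ∮_{|z|=R} p'(z)/p(z) dz equals exactly this count.

Number of zeros inside |z| < 2.5: 2.


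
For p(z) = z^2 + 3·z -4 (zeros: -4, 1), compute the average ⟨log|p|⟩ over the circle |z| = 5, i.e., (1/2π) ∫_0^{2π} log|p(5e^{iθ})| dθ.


Zeros: -4, 1; r = 5.
Inside |z| < r: -4, 1. Outside (|z| ≥ r): ∅.
p(0) = -4, so log|p(0)| = log(4) = 1.3863.
Apply Jensen: I(r) = log|p(0)| + Σ_k log(r/|z_k|), summed over zeros inside |z| < r.
  log(r/|z_k|) for z_k = -4: log(5/4) = 0.2231
  log(r/|z_k|) for z_k = 1: log(5/1) = 1.6094
Sum over inside zeros: 1.8326.
I(r) = log|p(0)| + (inside sum) = 1.3863 + 1.8326 = 3.2189.
Closed form (all zeros inside, monic): I(r) = n·log(r) = 2·log(5) = 3.2189. ✓

I(r) ≈ 3.2189.


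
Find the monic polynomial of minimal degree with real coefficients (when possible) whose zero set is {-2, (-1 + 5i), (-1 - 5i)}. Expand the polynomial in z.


The polynomial is p(z) = ∏_{α ∈ S} (z − α), where S = {-2, (-1 + 5i), (-1 - 5i)}.
Expanding the product yields: p(z) = z^3 + 4·z^2 + 30·z + 52.
Note conjugate pairs combine to real quadratics: (z − (-1+5i))(z − (-1−5i)) = z² + 2z + 26.
The resulting polynomial has degree 3 and real coefficients as required.

p(z) = z^3 + 4·z^2 + 30·z + 52.


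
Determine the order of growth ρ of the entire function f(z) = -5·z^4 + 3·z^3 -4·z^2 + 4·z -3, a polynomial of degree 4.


|f(z)| ≤ Σ|c_k|·r^k = O(r^4) as r → ∞. Polynomial growth is O(e^{r^ε}) for every ε > 0 (since r^4/e^{r^ε} → 0), so ρ ≤ ε for all ε > 0, i.e. ρ = 0. Every nonconstant polynomial has order 0.
Therefore ρ = 0.

Order ρ = 0.


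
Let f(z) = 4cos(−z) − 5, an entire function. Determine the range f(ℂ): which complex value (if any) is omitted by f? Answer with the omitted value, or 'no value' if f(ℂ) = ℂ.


Little Picard bounds the complement of f(ℂ) to at most one point.
cos is entire and surjective onto ℂ: for every w ∈ ℂ, cos(ζ) = w has a solution ζ ∈ ℂ (e.g., via the complex inverse arccos). With ζ = −z this gives z = ζ/(-1). Then 4·cos(−z) takes every value in 4·ℂ = ℂ, and adding -5 is a bijection of ℂ. So f is surjective and omits no value. (Note: only on the real line is cos bounded by [−1, 1].)

Omitted value: no value.


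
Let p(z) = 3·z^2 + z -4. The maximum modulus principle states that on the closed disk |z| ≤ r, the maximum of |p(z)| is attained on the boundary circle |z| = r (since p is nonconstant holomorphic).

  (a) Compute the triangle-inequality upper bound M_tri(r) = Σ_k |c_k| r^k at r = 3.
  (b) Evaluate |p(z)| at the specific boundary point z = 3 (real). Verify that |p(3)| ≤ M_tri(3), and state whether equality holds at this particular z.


Coefficients: c_0 = -4, c_1 = 1, c_2 = 3. Radius r = 3.
Part (a). Triangle bound: M_tri(r) = Σ_k |c_k| r^k
  = |-4|·3^0 + |1|·3^1 + |3|·3^2
  = 4 + 3 + 27 = 34.
This bounds M(r) := max_{|z|=r} |p(z)| from above; equality holds iff all terms c_k z^k can be made to align in phase at a single z on |z|=r.
Part (b). At z = 3 (real, on the circle |z| = r):
  p(3) = (-4)·3^0 + (1)·3^1 + (3)·3^2 = 26.
  |p(3)| = 26.
Check: |p(3)| = 26 ≤ 34 = M_tri(3). ✓ Equality does not hold at z = 3 (the coefficients have mixed signs, so the terms do not all align in phase there).

M_tri(3) = 34; |p(3)| = 26; equality at z=3: no.


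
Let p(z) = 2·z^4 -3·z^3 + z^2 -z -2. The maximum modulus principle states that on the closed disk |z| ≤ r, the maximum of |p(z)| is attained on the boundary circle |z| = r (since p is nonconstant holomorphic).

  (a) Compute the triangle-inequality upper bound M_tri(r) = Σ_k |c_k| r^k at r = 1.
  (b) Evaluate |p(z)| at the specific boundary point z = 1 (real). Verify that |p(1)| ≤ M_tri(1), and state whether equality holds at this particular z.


Coefficients: c_0 = -2, c_1 = -1, c_2 = 1, c_3 = -3, c_4 = 2. Radius r = 1.
Part (a). Triangle bound: M_tri(r) = Σ_k |c_k| r^k
  = |-2|·1^0 + |-1|·1^1 + |1|·1^2 + |-3|·1^3 + |2|·1^4
  = 2 + 1 + 1 + 3 + 2 = 9.
This bounds M(r) := max_{|z|=r} |p(z)| from above; equality holds iff all terms c_k z^k can be made to align in phase at a single z on |z|=r.
Part (b). At z = 1 (real, on the circle |z| = r):
  p(1) = (-2)·1^0 + (-1)·1^1 + (1)·1^2 + (-3)·1^3 + (2)·1^4 = -3.
  |p(1)| = 3.
Check: |p(1)| = 3 ≤ 9 = M_tri(1). ✓ Equality does not hold at z = 1 (the coefficients have mixed signs, so the terms do not all align in phase there).

M_tri(1) = 9; |p(1)| = 3; equality at z=1: no.


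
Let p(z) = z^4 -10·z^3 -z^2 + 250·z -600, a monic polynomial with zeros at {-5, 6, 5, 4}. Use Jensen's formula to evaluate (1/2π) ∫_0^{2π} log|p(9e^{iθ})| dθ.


Zeros: -5, 4, 5, 6; r = 9.
Inside |z| < r: -5, 4, 5, 6. Outside (|z| ≥ r): ∅.
p(0) = -600, so log|p(0)| = log(600) = 6.3969.
Apply Jensen: I(r) = log|p(0)| + Σ_k log(r/|z_k|), summed over zeros inside |z| < r.
  log(r/|z_k|) for z_k = -5: log(9/5) = 0.5878
  log(r/|z_k|) for z_k = 6: log(9/6) = 0.4055
  log(r/|z_k|) for z_k = 5: log(9/5) = 0.5878
  log(r/|z_k|) for z_k = 4: log(9/4) = 0.8109
Sum over inside zeros: 2.3920.
I(r) = log|p(0)| + (inside sum) = 6.3969 + 2.3920 = 8.7889.
Closed form (all zeros inside, monic): I(r) = n·log(r) = 4·log(9) = 8.7889. ✓

I(r) ≈ 8.7889.


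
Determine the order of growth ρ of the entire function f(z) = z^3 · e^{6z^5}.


M(r) = max_{|z|=r} |1|·|z|^3·|e^{6z^5}| = 1·r^3 · e^{6r^5} (the factors attain their maxima compatibly on |z|=r). Then log M(r) = log 1 + 3·log r + 6r^5, dominated by the last term, so log log M(r) ~ 5·log r. The polynomial factor 1z^3 contributes only a log r term and does not affect the order. ρ = 5.
Therefore ρ = 5.

Order ρ = 5.


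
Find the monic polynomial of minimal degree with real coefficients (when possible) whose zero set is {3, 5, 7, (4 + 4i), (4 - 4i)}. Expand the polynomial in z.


The polynomial is p(z) = ∏_{α ∈ S} (z − α), where S = {3, 5, 7, (4 + 4i), (4 - 4i)}.
Expanding the product yields: p(z) = z^5 -23·z^4 + 223·z^3 -1153·z^2 + 3112·z -3360.
Note conjugate pairs combine to real quadratics: (z − (4+4i))(z − (4−4i)) = z² − 8z + 32.
The resulting polynomial has degree 5 and real coefficients as required.

p(z) = z^5 -23·z^4 + 223·z^3 -1153·z^2 + 3112·z -3360.


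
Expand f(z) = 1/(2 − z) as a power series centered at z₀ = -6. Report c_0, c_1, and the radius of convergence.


Let w = z − z₀, so z = z₀ + w.
Then 2 − z = 2 − (z₀ + w) = (2 − z₀) − w = 8 − w.
f(z) = 1/(8 − w) = (1/(8)) · 1/(1 − w/(8)) = Σ_{n≥0} w^n / (8)^(n+1).
So c_n = 1/(8)^(n+1):
  c_0 = 1/(8)^1 = 1/8.
  c_1 = 1/(8)^2 = 1/64.
The series is valid for |w/d| < 1, i.e. |z − z₀| < |d|.
Radius of convergence: R = |2 − z₀| = |8| = 8 (distance from z₀ to the singularity z = 2).

c_0 = 1/8, c_1 = 1/64; R = 8.


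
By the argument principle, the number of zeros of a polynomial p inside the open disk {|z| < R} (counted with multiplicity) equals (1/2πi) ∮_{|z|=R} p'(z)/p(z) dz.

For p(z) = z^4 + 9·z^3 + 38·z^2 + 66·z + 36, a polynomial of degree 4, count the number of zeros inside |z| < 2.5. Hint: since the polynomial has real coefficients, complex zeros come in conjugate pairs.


The zeros of p are: -2, (-3 + 3i), (-3 - 3i), -1.
Their magnitudes are: 2, 4.243, 4.243, 1.
Zeros with |z| < R = 2.5: -2, -1.
Count = 2.
By the argument principle, (1/2πi) ∮_{|z|=R} p'(z)/p(z) dz equals exactly this count.

Number of zeros inside |z| < 2.5: 2.


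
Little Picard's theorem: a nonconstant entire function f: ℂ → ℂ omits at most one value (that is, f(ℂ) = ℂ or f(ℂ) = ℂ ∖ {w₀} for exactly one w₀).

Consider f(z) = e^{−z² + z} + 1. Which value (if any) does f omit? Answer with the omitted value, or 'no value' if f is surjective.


Little Picard bounds the complement of f(ℂ) to at most one point.
The exponent g(z) = −z² + z is a nonconstant polynomial, hence surjective onto ℂ. So e^{g(z)} takes every value in {e^w : w ∈ ℂ} = ℂ ∖ {0}. Adding 1 shifts the range to ℂ ∖ {1}. f omits exactly 1.

Omitted value: 1.


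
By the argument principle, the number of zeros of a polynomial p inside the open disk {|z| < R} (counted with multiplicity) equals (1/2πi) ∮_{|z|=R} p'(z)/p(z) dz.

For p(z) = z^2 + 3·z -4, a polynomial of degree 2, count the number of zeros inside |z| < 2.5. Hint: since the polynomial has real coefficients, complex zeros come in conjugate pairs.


The zeros of p are: -4, 1.
Their magnitudes are: 4, 1.
Zeros with |z| < R = 2.5: 1.
Count = 1.
By the argument principle, (1/2πi) ∮_{|z|=R} p'(z)/p(z) dz equals exactly this count.

Number of zeros inside |z| < 2.5: 1.


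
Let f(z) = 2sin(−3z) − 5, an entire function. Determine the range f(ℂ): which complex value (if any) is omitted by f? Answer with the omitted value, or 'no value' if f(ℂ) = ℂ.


Little Picard bounds the complement of f(ℂ) to at most one point.
sin is entire and surjective onto ℂ: for every w ∈ ℂ, sin(ζ) = w has a solution ζ ∈ ℂ (e.g., via the complex inverse arcsin). With ζ = −3z this gives z = ζ/(-3). Then 2·sin(−3z) takes every value in 2·ℂ = ℂ, and adding -5 is a bijection of ℂ. So f is surjective and omits no value. (Note: only on the real line is sin bounded by [−1, 1].)

Omitted value: no value.


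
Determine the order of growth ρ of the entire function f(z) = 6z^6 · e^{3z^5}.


M(r) = max_{|z|=r} |6|·|z|^6·|e^{3z^5}| = 6·r^6 · e^{3r^5} (the factors attain their maxima compatibly on |z|=r). Then log M(r) = log 6 + 6·log r + 3r^5, dominated by the last term, so log log M(r) ~ 5·log r. The polynomial factor 6z^6 contributes only a log r term and does not affect the order. ρ = 5.
Therefore ρ = 5.

Order ρ = 5.


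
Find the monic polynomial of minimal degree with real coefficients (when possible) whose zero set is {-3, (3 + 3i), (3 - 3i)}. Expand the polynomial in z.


The polynomial is p(z) = ∏_{α ∈ S} (z − α), where S = {-3, (3 + 3i), (3 - 3i)}.
Expanding the product yields: p(z) = z^3 -3·z^2 + 54.
Note conjugate pairs combine to real quadratics: (z − (3+3i))(z − (3−3i)) = z² − 6z + 18.
The resulting polynomial has degree 3 and real coefficients as required.

p(z) = z^3 -3·z^2 + 54.


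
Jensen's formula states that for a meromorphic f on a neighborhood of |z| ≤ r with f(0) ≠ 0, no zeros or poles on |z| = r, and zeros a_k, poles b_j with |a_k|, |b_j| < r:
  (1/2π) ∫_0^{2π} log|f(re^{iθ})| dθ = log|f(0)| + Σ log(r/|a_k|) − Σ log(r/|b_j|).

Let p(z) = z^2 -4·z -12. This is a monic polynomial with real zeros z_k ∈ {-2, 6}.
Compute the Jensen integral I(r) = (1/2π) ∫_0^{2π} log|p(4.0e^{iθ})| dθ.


Zeros: -2, 6; r = 4.0.
Inside |z| < r: -2. Outside (|z| ≥ r): 6.
p(0) = -12, so log|p(0)| = log(12) = 2.4849.
Apply Jensen: I(r) = log|p(0)| + Σ_k log(r/|z_k|), summed over zeros inside |z| < r.
  log(r/|z_k|) for z_k = -2: log(4.0/2) = 0.6931
  Outside zeros (6) contribute nothing to the Jensen sum.
Sum over inside zeros: 0.6931.
I(r) = log|p(0)| + (inside sum) = 2.4849 + 0.6931 = 3.1781.
Note: since some zeros are outside |z| ≤ r, the simplified n·log(r) form does NOT apply — only the inside zeros contribute.

I(r) ≈ 3.1781.


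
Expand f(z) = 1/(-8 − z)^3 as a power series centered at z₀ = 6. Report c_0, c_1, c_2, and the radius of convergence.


Let w = z − z₀, so z = z₀ + w.
Then -8 − z = -8 − (z₀ + w) = (-8 − z₀) − w = -14 − w.
f(z) = 1/(-14 − w)^3 = (1/(-14)^3) · (1 − w/(-14))^{−3}.
By the binomial series (1−u)^{−3} = Σ_{n≥0} C(n+2, 2) u^n for |u|<1, with u = w/(-14):
  c_n = C(n+2, 2) / (-14)^(n+3).
  c_0 = 1/(-14)^3 = -1/2744.
  c_1 = 3/(-14)^4 = 3/38416.
  c_2 = 6/(-14)^5 = -3/268912.
The series is valid for |w/d| < 1, i.e. |z − z₀| < |d|.
Radius of convergence: R = |-8 − z₀| = |-14| = 14 (distance from z₀ to the singularity z = -8).

c_0 = -1/2744, c_1 = 3/38416, c_2 = -3/268912; R = 14.


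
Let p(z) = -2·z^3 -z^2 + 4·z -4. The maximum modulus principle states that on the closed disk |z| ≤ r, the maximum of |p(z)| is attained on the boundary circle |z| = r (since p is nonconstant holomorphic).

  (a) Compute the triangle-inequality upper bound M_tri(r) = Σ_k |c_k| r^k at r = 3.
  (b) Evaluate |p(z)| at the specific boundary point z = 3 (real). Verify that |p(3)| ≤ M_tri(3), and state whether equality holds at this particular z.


Coefficients: c_0 = -4, c_1 = 4, c_2 = -1, c_3 = -2. Radius r = 3.
Part (a). Triangle bound: M_tri(r) = Σ_k |c_k| r^k
  = |-4|·3^0 + |4|·3^1 + |-1|·3^2 + |-2|·3^3
  = 4 + 12 + 9 + 54 = 79.
This bounds M(r) := max_{|z|=r} |p(z)| from above; equality holds iff all terms c_k z^k can be made to align in phase at a single z on |z|=r.
Part (b). At z = 3 (real, on the circle |z| = r):
  p(3) = (-4)·3^0 + (4)·3^1 + (-1)·3^2 + (-2)·3^3 = -55.
  |p(3)| = 55.
Check: |p(3)| = 55 ≤ 79 = M_tri(3). ✓ Equality does not hold at z = 3 (the coefficients have mixed signs, so the terms do not all align in phase there).

M_tri(3) = 79; |p(3)| = 55; equality at z=3: no.


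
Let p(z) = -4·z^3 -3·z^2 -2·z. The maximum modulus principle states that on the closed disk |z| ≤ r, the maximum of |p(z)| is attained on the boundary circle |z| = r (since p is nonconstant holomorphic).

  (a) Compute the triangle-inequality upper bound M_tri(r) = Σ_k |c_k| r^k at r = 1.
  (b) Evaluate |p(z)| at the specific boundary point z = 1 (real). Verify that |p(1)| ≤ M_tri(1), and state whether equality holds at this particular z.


Coefficients: c_0 = 0, c_1 = -2, c_2 = -3, c_3 = -4. Radius r = 1.
Part (a). Triangle bound: M_tri(r) = Σ_k |c_k| r^k
  = |0|·1^0 + |-2|·1^1 + |-3|·1^2 + |-4|·1^3
  = 0 + 2 + 3 + 4 = 9.
This bounds M(r) := max_{|z|=r} |p(z)| from above; equality holds iff all terms c_k z^k can be made to align in phase at a single z on |z|=r.
Part (b). At z = 1 (real, on the circle |z| = r):
  p(1) = (0)·1^0 + (-2)·1^1 + (-3)·1^2 + (-4)·1^3 = -9.
  |p(1)| = 9.
Since all nonzero coefficients share the same sign, |p(1)| = 9 = M_tri(1); the triangle bound is attained at z = 1, so in fact M(r) = 9.

M_tri(1) = 9; |p(1)| = 9; equality at z=1: yes.


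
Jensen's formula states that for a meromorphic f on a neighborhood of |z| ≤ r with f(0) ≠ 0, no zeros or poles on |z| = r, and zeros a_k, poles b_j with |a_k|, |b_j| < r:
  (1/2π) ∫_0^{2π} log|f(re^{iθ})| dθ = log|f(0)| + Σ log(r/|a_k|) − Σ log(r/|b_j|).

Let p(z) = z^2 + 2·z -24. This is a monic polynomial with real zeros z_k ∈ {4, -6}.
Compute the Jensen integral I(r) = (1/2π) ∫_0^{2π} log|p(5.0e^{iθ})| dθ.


Zeros: -6, 4; r = 5.0.
Inside |z| < r: 4. Outside (|z| ≥ r): -6.
p(0) = -24, so log|p(0)| = log(24) = 3.1781.
Apply Jensen: I(r) = log|p(0)| + Σ_k log(r/|z_k|), summed over zeros inside |z| < r.
  log(r/|z_k|) for z_k = 4: log(5.0/4) = 0.2231
  Outside zeros (-6) contribute nothing to the Jensen sum.
Sum over inside zeros: 0.2231.
I(r) = log|p(0)| + (inside sum) = 3.1781 + 0.2231 = 3.4012.
Note: since some zeros are outside |z| ≤ r, the simplified n·log(r) form does NOT apply — only the inside zeros contribute.

I(r) ≈ 3.4012.


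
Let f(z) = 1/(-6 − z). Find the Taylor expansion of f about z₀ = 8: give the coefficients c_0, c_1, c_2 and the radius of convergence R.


Let w = z − z₀, so z = z₀ + w.
Then -6 − z = -6 − (z₀ + w) = (-6 − z₀) − w = -14 − w.
f(z) = 1/(-14 − w) = (1/(-14)) · 1/(1 − w/(-14)) = Σ_{n≥0} w^n / (-14)^(n+1).
So c_n = 1/(-14)^(n+1):
  c_0 = 1/(-14)^1 = -1/14.
  c_1 = 1/(-14)^2 = 1/196.
  c_2 = 1/(-14)^3 = -1/2744.
The series is valid for |w/d| < 1, i.e. |z − z₀| < |d|.
Radius of convergence: R = |-6 − z₀| = |-14| = 14 (distance from z₀ to the singularity z = -6).

c_0 = -1/14, c_1 = 1/196, c_2 = -1/2744; R = 14.


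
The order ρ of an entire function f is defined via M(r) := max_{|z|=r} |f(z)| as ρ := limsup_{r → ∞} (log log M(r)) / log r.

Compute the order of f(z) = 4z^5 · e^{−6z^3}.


M(r) = max_{|z|=r} |4|·|z|^5·|e^{−6z^3}| = 4·r^5 · e^{6r^3} (the factors attain their maxima compatibly on |z|=r). Then log M(r) = log 4 + 5·log r + 6r^3, dominated by the last term, so log log M(r) ~ 3·log r. The polynomial factor 4z^5 contributes only a log r term and does not affect the order. ρ = 3.
Therefore ρ = 3.

Order ρ = 3.
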